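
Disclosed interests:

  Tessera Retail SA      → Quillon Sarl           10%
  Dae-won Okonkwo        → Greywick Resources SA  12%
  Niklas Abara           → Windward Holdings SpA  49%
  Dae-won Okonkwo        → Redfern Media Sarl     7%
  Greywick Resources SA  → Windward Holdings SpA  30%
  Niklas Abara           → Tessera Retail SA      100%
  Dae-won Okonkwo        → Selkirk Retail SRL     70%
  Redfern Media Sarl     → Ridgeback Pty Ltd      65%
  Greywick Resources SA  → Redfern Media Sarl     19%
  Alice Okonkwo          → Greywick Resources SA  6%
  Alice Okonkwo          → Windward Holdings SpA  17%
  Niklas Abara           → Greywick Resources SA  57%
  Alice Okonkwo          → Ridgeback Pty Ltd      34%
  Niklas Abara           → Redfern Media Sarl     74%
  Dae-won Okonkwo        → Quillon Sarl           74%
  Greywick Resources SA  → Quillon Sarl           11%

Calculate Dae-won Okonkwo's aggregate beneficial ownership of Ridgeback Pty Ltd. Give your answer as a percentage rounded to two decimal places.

Dae-won reaches Ridgeback along 2 paths.
Via Greywick → Redfern: 12% × 19% × 65% = 1.482%.
Via Redfern: 7% × 65% = 4.55%.
Total: 1.482% + 4.55% = 6.032%.
Rounded: 6.03%.

6.03%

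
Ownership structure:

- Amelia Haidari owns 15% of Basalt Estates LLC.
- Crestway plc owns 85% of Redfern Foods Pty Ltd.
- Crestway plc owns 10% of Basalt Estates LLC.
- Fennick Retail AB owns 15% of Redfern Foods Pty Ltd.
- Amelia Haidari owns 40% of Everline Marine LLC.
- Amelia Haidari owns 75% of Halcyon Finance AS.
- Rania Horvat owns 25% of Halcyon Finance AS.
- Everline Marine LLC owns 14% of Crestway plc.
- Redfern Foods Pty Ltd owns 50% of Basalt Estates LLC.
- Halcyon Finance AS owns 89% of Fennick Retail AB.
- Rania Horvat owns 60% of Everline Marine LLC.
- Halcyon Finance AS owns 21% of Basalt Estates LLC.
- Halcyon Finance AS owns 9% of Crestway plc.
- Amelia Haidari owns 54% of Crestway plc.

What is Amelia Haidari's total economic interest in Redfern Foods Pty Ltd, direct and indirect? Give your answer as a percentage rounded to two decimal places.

Amelia reaches Redfern along 4 paths.
Via Halcyon → Fennick: 75% × 89% × 15% = 10.0125%.
Via Halcyon → Crestway: 75% × 9% × 85% = 5.7375%.
Via Crestway: 54% × 85% = 45.9%.
Via Everline → Crestway: 40% × 14% × 85% = 4.76%.
Total: 10.0125% + 5.7375% + 45.9% + 4.76% = 66.41%.

66.41%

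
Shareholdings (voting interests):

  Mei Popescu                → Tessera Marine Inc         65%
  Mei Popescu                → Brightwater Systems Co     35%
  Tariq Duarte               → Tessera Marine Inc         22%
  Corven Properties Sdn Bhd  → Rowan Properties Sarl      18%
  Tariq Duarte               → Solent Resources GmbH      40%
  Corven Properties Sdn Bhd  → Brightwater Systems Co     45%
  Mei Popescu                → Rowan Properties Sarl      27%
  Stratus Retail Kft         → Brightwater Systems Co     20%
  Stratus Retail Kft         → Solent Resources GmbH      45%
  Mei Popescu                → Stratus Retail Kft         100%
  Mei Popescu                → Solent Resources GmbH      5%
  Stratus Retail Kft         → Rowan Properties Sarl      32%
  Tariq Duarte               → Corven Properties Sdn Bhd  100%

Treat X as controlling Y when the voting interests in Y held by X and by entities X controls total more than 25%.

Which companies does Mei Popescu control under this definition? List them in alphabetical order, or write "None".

Mei holds 65% of Tessera, so Mei controls Tessera.
Mei holds 100% of Stratus, so Mei controls Stratus.
Stratus and Mei together hold 45% + 5% = 50% of Solent, so Mei controls Solent.
Mei and Stratus together hold 35% + 20% = 55% of Brightwater, so Mei controls Brightwater.
Stratus and Mei together hold 32% + 27% = 59% of Rowan, so Mei controls Rowan.
No other company's threshold is met.

Brightwater Systems Co, Rowan Properties Sarl, Solent Resources GmbH, Stratus Retail Kft, Tessera Marine Inc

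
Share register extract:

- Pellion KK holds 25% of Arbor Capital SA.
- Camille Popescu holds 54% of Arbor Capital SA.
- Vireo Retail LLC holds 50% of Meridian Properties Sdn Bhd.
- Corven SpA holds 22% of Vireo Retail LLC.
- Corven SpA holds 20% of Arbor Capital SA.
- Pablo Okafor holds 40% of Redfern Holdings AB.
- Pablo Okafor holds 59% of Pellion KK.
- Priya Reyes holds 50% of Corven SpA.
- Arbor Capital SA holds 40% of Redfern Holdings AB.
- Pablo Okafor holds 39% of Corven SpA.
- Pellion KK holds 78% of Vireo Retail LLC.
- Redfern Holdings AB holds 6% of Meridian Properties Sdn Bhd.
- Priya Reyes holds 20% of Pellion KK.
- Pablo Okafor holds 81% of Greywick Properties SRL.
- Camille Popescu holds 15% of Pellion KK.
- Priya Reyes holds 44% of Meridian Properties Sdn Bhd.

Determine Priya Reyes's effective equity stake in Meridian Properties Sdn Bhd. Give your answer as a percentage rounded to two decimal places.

57.66%

Priya reaches Meridian along 5 paths.
Direct stake: 44% = 44%.
Via Corven → Vireo: 50% × 22% × 50% = 5.5%.
Via Pellion → Vireo: 20% × 78% × 50% = 7.8%.
Via Corven → Arbor → Redfern: 50% × 20% × 40% × 6% = 0.24%.
Via Pellion → Arbor → Redfern: 20% × 25% × 40% × 6% = 0.12%.
Total: 44% + 5.5% + 7.8% + 0.24% + 0.12% = 57.66%.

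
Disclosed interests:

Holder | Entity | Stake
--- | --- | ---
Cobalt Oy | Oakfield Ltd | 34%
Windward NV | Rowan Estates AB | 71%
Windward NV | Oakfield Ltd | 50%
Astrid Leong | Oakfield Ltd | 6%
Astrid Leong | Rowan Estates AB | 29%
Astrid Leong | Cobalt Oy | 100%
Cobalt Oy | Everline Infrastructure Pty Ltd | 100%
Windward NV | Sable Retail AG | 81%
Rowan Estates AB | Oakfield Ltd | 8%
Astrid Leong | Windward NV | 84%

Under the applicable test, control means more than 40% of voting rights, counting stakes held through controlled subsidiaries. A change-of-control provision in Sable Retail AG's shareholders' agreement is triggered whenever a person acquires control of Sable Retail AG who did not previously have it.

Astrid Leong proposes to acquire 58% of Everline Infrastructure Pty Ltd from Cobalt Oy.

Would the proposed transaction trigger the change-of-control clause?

No

The purchase adds only to Astrid's holdings (Cobalt's stake shrinks), so Astrid is the only person who could newly come to control Sable.
Astrid holds 84% of Windward, so Astrid controls Windward.
Windward holds 81% of Sable, so Astrid controls Sable.
So Astrid already controls Sable before the transaction.
After the purchase, Astrid holds 58% of Everline directly, and Cobalt's stake falls to 42%.
Astrid controlled Sable already, so this is not a new person acquiring control; every other person's position is unchanged or reduced.
No new person acquires control, so the clause is not triggered.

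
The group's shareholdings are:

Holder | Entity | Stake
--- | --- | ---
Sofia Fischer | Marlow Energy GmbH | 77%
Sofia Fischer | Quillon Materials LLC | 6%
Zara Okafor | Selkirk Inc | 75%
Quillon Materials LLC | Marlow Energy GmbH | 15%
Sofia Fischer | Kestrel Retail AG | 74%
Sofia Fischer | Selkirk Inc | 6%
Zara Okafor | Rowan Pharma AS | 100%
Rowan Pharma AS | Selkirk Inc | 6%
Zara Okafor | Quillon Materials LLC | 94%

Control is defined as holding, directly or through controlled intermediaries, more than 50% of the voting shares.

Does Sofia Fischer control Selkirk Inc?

Sofia holds 74% of Kestrel, so Sofia controls Kestrel.
Sofia holds 77% of Marlow, so Sofia controls Marlow.
In Selkirk, Sofia's side holds only 6%, not > 50%.
So Sofia does not control Selkirk.

No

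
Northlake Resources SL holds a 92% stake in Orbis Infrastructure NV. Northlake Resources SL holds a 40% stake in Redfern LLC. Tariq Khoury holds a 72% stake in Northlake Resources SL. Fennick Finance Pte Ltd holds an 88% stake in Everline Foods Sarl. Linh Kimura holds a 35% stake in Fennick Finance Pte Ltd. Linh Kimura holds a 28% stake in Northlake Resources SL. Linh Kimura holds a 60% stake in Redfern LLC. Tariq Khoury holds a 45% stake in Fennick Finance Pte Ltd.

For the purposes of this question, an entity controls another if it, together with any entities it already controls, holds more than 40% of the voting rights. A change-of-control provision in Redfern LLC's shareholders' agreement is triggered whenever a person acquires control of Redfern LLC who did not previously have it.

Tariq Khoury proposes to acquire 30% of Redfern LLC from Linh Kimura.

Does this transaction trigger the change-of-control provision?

Yes

The purchase adds only to Tariq's holdings (Linh's stake shrinks), so Tariq is the only person who could newly come to control Redfern.
Tariq holds 45% of Fennick, so Tariq controls Fennick.
Tariq holds 72% of Northlake, so Tariq controls Northlake.
Northlake holds 92% of Orbis, so Tariq controls Orbis.
Fennick holds 88% of Everline, so Tariq controls Everline.
In Redfern, Tariq's side holds only 40%, not > 40%.
So before the transaction, Tariq does not control Redfern.
After the purchase, Tariq holds 30% of Redfern directly, and Linh's stake falls to 30%.
Northlake and Tariq together hold 40% + 30% = 70% of Redfern, so Tariq controls Redfern.
Tariq did not control Redfern before and does after, so the clause is triggered.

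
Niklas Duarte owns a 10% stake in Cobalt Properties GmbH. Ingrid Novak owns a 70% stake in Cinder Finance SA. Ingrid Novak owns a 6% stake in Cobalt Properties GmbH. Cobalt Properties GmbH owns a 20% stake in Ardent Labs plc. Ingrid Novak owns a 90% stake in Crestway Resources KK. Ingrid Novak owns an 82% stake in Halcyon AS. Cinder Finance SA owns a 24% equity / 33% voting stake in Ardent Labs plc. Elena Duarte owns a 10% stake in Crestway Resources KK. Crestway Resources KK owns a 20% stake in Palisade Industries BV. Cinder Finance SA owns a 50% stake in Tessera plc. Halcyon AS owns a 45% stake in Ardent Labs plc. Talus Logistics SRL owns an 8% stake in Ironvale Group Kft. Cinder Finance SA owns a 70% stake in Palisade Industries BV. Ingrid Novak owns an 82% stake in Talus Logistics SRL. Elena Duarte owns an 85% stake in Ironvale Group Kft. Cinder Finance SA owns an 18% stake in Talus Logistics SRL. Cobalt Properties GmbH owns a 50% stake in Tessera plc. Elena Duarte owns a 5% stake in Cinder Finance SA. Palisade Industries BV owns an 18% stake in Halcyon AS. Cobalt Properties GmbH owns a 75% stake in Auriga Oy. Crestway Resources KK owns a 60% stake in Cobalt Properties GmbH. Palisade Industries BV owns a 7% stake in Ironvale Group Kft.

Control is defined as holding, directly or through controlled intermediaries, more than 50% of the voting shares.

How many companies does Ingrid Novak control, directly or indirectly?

9

Ingrid holds 70% of Cinder, so Ingrid controls Cinder.
Ingrid holds 90% of Crestway, so Ingrid controls Crestway.
Ingrid and Crestway together hold 6% + 60% = 66% of Cobalt, so Ingrid controls Cobalt.
Cinder and Crestway together hold 70% + 20% = 90% of Palisade, so Ingrid controls Palisade.
Cobalt and Cinder together hold 50% + 50% = 100% of Tessera, so Ingrid controls Tessera.
Cinder and Ingrid together hold 18% + 82% = 100% of Talus, so Ingrid controls Talus.
Palisade and Ingrid together hold 18% + 82% = 100% of Halcyon, so Ingrid controls Halcyon.
Cobalt holds 75% of Auriga, so Ingrid controls Auriga.
Cinder and Halcyon and Cobalt together hold 33% + 45% + 20% = 98% of Ardent, so Ingrid controls Ardent.
No other company's threshold is met.
Ingrid controls 9 companies.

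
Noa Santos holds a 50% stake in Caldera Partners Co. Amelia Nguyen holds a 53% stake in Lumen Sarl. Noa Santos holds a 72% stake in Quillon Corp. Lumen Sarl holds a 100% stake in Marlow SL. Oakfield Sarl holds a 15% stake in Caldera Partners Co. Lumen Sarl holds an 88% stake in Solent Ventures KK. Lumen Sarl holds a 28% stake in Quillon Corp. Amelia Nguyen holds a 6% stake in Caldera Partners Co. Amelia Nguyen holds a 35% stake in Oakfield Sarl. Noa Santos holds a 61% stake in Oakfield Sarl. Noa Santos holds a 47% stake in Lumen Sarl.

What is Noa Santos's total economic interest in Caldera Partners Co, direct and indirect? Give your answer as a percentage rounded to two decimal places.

Noa reaches Caldera along 2 paths.
Direct stake: 50% = 50%.
Via Oakfield: 61% × 15% = 9.15%.
Total: 50% + 9.15% = 59.15%.

59.15%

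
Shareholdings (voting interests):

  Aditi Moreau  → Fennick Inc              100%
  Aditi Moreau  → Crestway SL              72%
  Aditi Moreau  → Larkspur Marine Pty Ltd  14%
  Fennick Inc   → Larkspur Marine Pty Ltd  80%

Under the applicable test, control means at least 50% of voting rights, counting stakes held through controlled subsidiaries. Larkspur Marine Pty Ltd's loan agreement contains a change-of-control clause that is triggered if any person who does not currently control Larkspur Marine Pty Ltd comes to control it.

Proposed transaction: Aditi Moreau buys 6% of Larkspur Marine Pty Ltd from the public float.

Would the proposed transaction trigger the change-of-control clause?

No

The purchase changes only Aditi's holdings, so Aditi is the only person who could newly come to control Larkspur.
Aditi holds 100% of Fennick, so Aditi controls Fennick.
Fennick and Aditi together hold 80% + 14% = 94% of Larkspur, so Aditi controls Larkspur.
So Aditi already controls Larkspur before the transaction.
After the purchase, Aditi's direct stake in Larkspur rises to 14% + 6% = 20%.
Aditi controlled Larkspur already, so this is not a new person acquiring control; every other person's position is unchanged or reduced.
No new person acquires control, so the clause is not triggered.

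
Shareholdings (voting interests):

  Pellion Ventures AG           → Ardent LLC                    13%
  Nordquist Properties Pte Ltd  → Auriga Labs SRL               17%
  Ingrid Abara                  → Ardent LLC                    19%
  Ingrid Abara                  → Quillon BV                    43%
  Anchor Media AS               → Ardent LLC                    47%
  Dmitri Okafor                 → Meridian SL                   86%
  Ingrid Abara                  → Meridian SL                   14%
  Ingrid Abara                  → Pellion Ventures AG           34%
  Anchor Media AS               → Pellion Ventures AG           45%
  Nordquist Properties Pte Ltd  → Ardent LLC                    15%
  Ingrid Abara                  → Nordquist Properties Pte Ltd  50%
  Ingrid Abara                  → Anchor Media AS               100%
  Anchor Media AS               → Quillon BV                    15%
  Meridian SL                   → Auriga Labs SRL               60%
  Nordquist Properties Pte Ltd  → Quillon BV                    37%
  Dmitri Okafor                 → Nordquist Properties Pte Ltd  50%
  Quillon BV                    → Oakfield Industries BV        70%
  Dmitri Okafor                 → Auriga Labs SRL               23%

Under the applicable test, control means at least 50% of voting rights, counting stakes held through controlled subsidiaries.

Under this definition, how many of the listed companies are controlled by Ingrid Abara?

Ingrid holds 100% of Anchor, so Ingrid controls Anchor.
Ingrid holds 50% of Nordquist, so Ingrid controls Nordquist.
Anchor and Nordquist and Ingrid together hold 15% + 37% + 43% = 95% of Quillon, so Ingrid controls Quillon.
Anchor and Ingrid together hold 45% + 34% = 79% of Pellion, so Ingrid controls Pellion.
Anchor and Ingrid and Nordquist and Pellion together hold 47% + 19% + 15% + 13% = 94% of Ardent, so Ingrid controls Ardent.
Quillon holds 70% of Oakfield, so Ingrid controls Oakfield.
No other company's threshold is met.
Ingrid controls 6 companies.

6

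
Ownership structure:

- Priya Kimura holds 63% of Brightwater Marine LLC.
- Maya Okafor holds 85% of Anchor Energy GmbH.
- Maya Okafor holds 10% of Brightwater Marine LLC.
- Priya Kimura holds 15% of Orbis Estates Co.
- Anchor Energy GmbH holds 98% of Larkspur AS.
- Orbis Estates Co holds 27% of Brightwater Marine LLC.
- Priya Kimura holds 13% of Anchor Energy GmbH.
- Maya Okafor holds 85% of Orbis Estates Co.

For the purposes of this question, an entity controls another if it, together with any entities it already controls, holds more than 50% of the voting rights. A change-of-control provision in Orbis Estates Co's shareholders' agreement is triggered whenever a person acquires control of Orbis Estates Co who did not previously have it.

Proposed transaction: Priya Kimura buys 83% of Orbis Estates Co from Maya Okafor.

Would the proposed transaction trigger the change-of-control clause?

Yes

The purchase adds only to Priya's holdings (Maya's stake shrinks), so Priya is the only person who could newly come to control Orbis.
Priya holds 63% of Brightwater, so Priya controls Brightwater.
In Orbis, Priya's side holds only 15%, not > 50%.
So before the transaction, Priya does not control Orbis.
After the purchase, Priya's direct stake in Orbis rises to 15% + 83% = 98%, and Maya's stake falls to 2%.
Priya holds 98% of Orbis, so Priya controls Orbis.
Priya did not control Orbis before and does after, so the clause is triggered.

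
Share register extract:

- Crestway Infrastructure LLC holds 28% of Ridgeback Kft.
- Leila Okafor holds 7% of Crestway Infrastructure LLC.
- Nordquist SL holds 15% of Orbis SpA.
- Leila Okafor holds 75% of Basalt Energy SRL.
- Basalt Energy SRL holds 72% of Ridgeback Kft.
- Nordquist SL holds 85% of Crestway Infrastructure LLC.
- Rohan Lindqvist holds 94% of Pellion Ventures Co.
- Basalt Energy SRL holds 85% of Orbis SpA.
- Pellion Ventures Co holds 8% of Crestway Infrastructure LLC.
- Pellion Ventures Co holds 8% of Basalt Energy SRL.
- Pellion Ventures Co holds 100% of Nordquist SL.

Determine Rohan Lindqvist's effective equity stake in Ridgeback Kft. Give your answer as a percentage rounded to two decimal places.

29.89%

Rohan reaches Ridgeback along 3 paths.
Via Pellion → Crestway: 94% × 8% × 28% = 2.1056%.
Via Pellion → Nordquist → Crestway: 94% × 100% × 85% × 28% = 22.372%.
Via Pellion → Basalt: 94% × 8% × 72% = 5.4144%.
Total: 2.1056% + 22.372% + 5.4144% = 29.892%.
Rounded: 29.89%.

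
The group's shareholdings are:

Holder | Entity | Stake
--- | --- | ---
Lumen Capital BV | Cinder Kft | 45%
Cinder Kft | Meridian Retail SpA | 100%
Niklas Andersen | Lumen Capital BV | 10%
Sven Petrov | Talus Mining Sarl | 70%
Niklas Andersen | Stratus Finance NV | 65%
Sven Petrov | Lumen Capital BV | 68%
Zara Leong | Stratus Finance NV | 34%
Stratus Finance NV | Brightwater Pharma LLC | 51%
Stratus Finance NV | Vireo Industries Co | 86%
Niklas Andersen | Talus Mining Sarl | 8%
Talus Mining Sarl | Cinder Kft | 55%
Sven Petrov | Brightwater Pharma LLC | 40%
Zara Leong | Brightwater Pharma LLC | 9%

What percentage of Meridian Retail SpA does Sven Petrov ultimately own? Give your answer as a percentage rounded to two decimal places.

69.10%

Sven reaches Meridian along 2 paths.
Via Lumen → Cinder: 68% × 45% × 100% = 30.6%.
Via Talus → Cinder: 70% × 55% × 100% = 38.5%.
Total: 30.6% + 38.5% = 69.1%.
Rounded: 69.10%.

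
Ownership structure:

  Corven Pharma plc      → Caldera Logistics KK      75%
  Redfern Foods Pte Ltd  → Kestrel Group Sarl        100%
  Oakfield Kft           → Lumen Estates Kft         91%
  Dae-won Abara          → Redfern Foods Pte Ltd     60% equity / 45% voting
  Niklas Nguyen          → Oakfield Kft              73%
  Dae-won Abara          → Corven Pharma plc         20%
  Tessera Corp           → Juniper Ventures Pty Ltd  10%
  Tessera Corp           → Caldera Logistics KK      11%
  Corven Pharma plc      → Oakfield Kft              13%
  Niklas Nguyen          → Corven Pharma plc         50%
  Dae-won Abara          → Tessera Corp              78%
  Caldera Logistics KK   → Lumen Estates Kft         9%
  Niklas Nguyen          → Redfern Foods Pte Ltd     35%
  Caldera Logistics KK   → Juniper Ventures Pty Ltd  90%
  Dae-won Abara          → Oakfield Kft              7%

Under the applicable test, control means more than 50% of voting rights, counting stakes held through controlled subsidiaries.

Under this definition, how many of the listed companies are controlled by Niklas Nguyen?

Niklas holds 73% of Oakfield, so Niklas controls Oakfield.
Oakfield holds 91% of Lumen, so Niklas controls Lumen.
No other company's threshold is met.
Niklas controls 2 companies.

2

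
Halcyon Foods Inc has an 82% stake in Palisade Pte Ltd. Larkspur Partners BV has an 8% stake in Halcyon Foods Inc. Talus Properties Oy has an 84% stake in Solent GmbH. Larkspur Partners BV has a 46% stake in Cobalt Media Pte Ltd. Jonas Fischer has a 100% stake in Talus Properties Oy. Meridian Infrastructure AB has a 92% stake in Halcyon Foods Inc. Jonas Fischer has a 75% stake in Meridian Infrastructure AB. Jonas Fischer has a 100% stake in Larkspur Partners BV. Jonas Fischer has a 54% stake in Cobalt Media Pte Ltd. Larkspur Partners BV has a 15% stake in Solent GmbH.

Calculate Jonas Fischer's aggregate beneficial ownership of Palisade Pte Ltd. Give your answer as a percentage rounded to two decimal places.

Jonas reaches Palisade along 2 paths.
Via Meridian → Halcyon: 75% × 92% × 82% = 56.58%.
Via Larkspur → Halcyon: 100% × 8% × 82% = 6.56%.
Total: 56.58% + 6.56% = 63.14%.

63.14%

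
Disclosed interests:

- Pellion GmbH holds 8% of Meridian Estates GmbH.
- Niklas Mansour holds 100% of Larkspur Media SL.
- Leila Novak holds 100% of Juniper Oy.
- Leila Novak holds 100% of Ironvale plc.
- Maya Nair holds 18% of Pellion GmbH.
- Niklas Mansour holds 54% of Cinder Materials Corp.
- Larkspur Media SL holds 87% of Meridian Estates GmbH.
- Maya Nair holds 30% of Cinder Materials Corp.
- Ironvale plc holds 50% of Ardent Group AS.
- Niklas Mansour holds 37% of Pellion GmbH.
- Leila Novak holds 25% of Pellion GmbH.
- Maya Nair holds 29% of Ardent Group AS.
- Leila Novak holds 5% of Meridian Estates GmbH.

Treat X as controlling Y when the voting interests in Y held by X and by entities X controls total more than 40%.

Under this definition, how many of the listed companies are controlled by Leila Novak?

3

Leila holds 100% of Ironvale, so Leila controls Ironvale.
Leila holds 100% of Juniper, so Leila controls Juniper.
Ironvale holds 50% of Ardent, so Leila controls Ardent.
No other company's threshold is met.
Leila controls 3 companies.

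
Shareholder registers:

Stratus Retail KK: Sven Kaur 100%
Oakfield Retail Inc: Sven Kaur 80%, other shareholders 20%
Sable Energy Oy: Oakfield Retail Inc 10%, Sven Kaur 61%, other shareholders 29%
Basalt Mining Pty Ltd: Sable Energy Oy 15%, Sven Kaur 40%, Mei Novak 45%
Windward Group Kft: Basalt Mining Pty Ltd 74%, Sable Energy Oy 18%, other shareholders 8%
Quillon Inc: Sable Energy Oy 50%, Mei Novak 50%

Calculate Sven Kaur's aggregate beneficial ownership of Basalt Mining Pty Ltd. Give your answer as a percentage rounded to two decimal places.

Sven reaches Basalt along 3 paths.
Via Oakfield → Sable: 80% × 10% × 15% = 1.2%.
Via Sable: 61% × 15% = 9.15%.
Direct stake: 40% = 40%.
Total: 1.2% + 9.15% + 40% = 50.35%.

50.35%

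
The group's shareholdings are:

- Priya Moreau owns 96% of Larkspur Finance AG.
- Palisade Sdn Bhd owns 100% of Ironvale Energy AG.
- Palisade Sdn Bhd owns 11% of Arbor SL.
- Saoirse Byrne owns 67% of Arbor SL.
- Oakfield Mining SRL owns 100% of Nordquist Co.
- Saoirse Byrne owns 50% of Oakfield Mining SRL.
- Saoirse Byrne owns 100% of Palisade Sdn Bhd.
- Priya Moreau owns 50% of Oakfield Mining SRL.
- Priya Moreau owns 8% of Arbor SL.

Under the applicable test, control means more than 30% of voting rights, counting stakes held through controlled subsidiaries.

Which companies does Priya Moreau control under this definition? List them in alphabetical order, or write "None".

Priya holds 50% of Oakfield, so Priya controls Oakfield.
Oakfield holds 100% of Nordquist, so Priya controls Nordquist.
Priya holds 96% of Larkspur, so Priya controls Larkspur.
No other company's threshold is met.

Larkspur Finance AG, Nordquist Co, Oakfield Mining SRL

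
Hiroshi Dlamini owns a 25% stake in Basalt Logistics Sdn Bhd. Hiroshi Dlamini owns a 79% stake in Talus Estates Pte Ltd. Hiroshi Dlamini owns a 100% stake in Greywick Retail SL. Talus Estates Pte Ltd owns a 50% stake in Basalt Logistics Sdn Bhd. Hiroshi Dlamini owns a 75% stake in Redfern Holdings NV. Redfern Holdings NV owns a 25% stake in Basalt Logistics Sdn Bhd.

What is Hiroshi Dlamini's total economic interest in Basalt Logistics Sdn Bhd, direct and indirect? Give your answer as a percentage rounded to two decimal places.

Hiroshi reaches Basalt along 3 paths.
Via Talus: 79% × 50% = 39.5%.
Direct stake: 25% = 25%.
Via Redfern: 75% × 25% = 18.75%.
Total: 39.5% + 25% + 18.75% = 83.25%.

83.25%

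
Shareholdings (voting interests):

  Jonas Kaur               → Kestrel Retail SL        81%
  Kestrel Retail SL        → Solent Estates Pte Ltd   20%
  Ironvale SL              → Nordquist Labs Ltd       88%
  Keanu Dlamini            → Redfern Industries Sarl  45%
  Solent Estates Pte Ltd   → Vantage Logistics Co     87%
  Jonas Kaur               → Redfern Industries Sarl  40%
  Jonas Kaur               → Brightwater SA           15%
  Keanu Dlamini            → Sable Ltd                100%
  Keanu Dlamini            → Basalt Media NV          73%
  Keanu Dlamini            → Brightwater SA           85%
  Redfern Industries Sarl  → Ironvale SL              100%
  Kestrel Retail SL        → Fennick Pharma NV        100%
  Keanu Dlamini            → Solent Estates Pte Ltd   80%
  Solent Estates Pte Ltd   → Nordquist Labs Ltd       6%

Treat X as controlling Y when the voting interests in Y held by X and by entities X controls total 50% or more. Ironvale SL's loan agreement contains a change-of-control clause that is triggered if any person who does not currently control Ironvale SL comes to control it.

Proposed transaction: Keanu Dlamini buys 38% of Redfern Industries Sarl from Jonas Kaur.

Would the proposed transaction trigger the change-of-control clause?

Yes

The purchase adds only to Keanu's holdings (Jonas's stake shrinks), so Keanu is the only person who could newly come to control Ironvale.
Keanu holds 85% of Brightwater, so Keanu controls Brightwater.
Keanu holds 80% of Solent, so Keanu controls Solent.
Keanu holds 73% of Basalt, so Keanu controls Basalt.
Solent holds 87% of Vantage, so Keanu controls Vantage.
Keanu holds 100% of Sable, so Keanu controls Sable.
Neither Keanu nor any entity Keanu controls holds any voting interest in Ironvale.
So before the transaction, Keanu does not control Ironvale.
After the purchase, Keanu's direct stake in Redfern rises to 45% + 38% = 83%, and Jonas's stake falls to 2%.
Keanu holds 83% of Redfern, so Keanu controls Redfern.
Redfern holds 100% of Ironvale, so Keanu controls Ironvale.
Keanu did not control Ironvale before and does after, so the clause is triggered.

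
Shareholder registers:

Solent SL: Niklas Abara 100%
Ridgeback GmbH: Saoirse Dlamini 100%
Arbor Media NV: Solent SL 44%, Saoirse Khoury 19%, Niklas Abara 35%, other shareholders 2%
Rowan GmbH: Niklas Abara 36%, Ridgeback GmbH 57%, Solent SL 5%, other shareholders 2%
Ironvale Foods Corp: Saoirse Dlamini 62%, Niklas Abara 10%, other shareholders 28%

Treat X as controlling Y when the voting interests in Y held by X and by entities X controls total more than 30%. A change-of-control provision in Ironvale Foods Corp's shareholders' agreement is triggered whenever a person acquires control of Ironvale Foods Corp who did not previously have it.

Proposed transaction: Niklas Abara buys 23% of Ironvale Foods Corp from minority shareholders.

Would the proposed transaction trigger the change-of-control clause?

The purchase changes only Niklas's holdings, so Niklas is the only person who could newly come to control Ironvale.
Niklas holds 100% of Solent, so Niklas controls Solent.
Solent and Niklas together hold 44% + 35% = 79% of Arbor, so Niklas controls Arbor.
Niklas and Solent together hold 36% + 5% = 41% of Rowan, so Niklas controls Rowan.
In Ironvale, Niklas's side holds only 10%, not > 30%.
So before the transaction, Niklas does not control Ironvale.
After the purchase, Niklas's direct stake in Ironvale rises to 10% + 23% = 33%.
Niklas holds 33% of Ironvale, so Niklas controls Ironvale.
Niklas did not control Ironvale before and does after, so the clause is triggered.

Yes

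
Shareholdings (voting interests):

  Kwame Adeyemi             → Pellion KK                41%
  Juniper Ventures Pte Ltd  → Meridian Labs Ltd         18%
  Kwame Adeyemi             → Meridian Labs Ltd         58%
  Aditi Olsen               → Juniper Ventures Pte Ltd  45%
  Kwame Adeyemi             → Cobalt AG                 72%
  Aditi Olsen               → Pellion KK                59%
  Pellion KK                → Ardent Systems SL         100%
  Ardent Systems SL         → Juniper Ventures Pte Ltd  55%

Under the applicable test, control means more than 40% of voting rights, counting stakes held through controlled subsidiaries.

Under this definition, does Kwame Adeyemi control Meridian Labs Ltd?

Yes

Kwame holds 41% of Pellion, so Kwame controls Pellion.
Pellion holds 100% of Ardent, so Kwame controls Ardent.
Ardent holds 55% of Juniper, so Kwame controls Juniper.
Juniper and Kwame together hold 18% + 58% = 76% of Meridian, so Kwame controls Meridian.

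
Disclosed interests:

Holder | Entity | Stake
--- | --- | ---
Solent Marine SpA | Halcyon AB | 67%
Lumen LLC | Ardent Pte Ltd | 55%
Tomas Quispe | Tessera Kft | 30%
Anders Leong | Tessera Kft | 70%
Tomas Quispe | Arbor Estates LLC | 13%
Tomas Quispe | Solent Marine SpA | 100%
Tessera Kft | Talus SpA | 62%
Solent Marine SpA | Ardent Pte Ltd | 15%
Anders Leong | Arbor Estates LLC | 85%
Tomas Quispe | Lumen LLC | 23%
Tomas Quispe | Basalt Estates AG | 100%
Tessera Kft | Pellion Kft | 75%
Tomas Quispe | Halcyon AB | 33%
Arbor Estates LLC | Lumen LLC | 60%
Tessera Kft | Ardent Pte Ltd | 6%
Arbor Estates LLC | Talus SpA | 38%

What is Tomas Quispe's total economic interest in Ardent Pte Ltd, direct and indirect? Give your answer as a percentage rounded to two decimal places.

Tomas reaches Ardent along 4 paths.
Via Solent: 100% × 15% = 15%.
Via Arbor → Lumen: 13% × 60% × 55% = 4.29%.
Via Lumen: 23% × 55% = 12.65%.
Via Tessera: 30% × 6% = 1.8%.
Total: 15% + 4.29% + 12.65% + 1.8% = 33.74%.

33.74%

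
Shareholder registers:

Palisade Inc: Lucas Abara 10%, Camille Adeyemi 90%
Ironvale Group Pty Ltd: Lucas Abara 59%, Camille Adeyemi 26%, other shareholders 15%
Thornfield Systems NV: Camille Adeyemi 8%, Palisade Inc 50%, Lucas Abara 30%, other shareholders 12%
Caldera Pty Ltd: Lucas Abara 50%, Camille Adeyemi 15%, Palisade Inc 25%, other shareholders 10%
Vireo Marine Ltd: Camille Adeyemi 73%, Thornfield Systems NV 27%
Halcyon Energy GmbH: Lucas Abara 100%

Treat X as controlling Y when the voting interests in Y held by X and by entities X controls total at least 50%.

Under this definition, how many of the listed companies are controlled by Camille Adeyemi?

3

Camille holds 90% of Palisade, so Camille controls Palisade.
Camille and Palisade together hold 8% + 50% = 58% of Thornfield, so Camille controls Thornfield.
Camille and Thornfield together hold 73% + 27% = 100% of Vireo, so Camille controls Vireo.
No other company's threshold is met.
Camille controls 3 companies.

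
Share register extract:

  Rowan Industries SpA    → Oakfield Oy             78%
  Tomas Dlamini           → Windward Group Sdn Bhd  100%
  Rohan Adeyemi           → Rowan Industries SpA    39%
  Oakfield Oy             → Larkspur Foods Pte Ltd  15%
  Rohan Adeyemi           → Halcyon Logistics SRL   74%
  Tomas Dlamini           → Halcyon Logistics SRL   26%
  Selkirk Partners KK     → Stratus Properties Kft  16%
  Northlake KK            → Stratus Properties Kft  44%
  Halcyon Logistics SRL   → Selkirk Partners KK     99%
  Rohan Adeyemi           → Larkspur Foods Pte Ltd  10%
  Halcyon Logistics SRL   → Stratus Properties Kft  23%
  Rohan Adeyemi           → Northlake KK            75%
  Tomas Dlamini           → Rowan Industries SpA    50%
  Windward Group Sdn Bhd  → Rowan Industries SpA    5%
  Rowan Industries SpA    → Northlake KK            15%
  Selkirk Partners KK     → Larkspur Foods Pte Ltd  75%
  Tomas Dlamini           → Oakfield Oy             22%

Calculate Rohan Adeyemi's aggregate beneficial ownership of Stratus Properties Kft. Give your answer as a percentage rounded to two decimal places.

64.32%

Rohan reaches Stratus along 4 paths.
Via Halcyon → Selkirk: 74% × 99% × 16% = 11.7216%.
Via Halcyon: 74% × 23% = 17.02%.
Via Rowan → Northlake: 39% × 15% × 44% = 2.574%.
Via Northlake: 75% × 44% = 33%.
Total: 11.7216% + 17.02% + 2.574% + 33% = 64.3156%.
Rounded: 64.32%.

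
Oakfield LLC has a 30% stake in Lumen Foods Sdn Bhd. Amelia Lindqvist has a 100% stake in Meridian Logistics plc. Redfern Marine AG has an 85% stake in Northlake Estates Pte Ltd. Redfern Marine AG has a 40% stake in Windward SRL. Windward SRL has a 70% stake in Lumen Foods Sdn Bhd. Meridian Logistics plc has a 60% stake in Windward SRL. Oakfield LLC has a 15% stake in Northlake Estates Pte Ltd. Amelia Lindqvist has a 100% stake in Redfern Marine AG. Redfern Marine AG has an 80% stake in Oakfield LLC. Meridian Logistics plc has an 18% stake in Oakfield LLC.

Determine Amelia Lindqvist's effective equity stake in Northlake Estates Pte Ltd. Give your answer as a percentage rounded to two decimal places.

99.70%

Amelia reaches Northlake along 3 paths.
Via Redfern: 100% × 85% = 85%.
Via Redfern → Oakfield: 100% × 80% × 15% = 12%.
Via Meridian → Oakfield: 100% × 18% × 15% = 2.7%.
Total: 85% + 12% + 2.7% = 99.7%.
Rounded: 99.70%.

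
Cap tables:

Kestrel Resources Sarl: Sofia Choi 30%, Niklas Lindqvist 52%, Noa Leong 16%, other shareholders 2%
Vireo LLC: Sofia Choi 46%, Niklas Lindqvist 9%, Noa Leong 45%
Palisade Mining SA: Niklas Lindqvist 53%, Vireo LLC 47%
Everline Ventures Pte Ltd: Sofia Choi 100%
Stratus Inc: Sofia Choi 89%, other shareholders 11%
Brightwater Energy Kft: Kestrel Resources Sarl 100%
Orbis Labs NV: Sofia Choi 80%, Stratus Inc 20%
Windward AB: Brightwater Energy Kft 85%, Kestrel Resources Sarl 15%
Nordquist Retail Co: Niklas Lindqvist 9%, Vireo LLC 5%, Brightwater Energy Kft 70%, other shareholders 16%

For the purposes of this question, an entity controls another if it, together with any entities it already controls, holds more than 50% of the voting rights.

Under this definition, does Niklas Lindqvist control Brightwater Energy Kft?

Yes

Niklas holds 52% of Kestrel, so Niklas controls Kestrel.
Kestrel holds 100% of Brightwater, so Niklas controls Brightwater.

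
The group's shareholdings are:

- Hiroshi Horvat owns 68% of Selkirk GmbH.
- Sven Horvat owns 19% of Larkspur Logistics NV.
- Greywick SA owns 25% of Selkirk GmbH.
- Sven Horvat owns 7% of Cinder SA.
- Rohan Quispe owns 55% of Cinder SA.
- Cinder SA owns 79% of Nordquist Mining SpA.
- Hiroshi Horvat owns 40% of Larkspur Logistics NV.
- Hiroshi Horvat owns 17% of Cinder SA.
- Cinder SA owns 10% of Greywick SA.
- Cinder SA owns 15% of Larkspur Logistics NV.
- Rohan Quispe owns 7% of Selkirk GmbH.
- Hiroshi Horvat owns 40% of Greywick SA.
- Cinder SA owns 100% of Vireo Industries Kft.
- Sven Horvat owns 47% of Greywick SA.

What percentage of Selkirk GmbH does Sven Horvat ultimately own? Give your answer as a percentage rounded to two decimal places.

Sven reaches Selkirk along 2 paths.
Via Greywick: 47% × 25% = 11.75%.
Via Cinder → Greywick: 7% × 10% × 25% = 0.175%.
Total: 11.75% + 0.175% = 11.925%.
Rounded: 11.93%.

11.93%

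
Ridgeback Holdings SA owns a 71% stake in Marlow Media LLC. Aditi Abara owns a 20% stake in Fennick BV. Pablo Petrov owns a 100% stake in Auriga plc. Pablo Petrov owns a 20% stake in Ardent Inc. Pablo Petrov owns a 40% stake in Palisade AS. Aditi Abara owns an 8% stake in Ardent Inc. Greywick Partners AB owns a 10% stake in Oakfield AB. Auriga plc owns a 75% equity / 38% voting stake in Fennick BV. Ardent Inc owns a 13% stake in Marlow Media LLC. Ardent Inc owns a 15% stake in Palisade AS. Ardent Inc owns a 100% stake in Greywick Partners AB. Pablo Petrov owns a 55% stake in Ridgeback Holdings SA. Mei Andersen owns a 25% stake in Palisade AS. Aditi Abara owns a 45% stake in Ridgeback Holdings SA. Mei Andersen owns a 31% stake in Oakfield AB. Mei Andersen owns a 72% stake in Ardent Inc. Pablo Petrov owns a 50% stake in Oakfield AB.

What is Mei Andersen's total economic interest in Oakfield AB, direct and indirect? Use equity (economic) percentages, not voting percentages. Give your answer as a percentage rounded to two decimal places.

38.20%

Mei reaches Oakfield along 2 paths.
Via Ardent → Greywick: 72% × 100% × 10% = 7.2%.
Direct stake: 31% = 31%.
Total: 7.2% + 31% = 38.2%.
Rounded: 38.20%.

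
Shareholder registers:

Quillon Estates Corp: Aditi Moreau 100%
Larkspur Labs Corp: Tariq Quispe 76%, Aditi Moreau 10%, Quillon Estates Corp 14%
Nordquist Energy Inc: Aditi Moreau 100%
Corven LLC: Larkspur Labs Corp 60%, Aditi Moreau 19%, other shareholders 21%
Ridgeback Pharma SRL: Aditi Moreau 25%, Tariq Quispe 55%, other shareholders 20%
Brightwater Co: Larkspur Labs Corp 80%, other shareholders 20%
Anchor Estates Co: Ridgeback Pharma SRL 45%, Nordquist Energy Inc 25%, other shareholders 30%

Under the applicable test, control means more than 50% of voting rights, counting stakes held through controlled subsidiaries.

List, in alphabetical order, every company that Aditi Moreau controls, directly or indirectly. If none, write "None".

Aditi holds 100% of Quillon, so Aditi controls Quillon.
Aditi holds 100% of Nordquist, so Aditi controls Nordquist.
No other company's threshold is met.

Nordquist Energy Inc, Quillon Estates Corp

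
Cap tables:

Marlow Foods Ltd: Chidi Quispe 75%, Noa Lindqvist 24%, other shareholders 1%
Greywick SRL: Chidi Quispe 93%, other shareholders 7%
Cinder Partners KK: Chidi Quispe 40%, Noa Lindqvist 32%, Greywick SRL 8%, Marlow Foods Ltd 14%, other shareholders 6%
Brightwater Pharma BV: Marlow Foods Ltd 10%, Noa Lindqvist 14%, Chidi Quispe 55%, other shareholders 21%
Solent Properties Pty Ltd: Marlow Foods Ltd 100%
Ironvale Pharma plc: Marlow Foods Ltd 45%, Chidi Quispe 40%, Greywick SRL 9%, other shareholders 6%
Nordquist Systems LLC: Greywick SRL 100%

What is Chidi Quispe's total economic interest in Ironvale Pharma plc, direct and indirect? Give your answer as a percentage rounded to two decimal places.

82.12%

Chidi reaches Ironvale along 3 paths.
Via Marlow: 75% × 45% = 33.75%.
Direct stake: 40% = 40%.
Via Greywick: 93% × 9% = 8.37%.
Total: 33.75% + 40% + 8.37% = 82.12%.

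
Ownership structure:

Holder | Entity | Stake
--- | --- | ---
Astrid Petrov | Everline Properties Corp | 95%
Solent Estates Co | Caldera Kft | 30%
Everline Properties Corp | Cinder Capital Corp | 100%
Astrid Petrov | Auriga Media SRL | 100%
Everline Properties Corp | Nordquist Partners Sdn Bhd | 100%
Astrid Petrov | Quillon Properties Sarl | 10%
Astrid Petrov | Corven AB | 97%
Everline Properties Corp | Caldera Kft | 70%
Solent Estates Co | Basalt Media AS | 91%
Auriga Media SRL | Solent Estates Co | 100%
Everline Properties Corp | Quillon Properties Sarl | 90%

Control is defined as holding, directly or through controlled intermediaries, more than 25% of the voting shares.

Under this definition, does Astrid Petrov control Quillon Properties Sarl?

Astrid holds 95% of Everline, so Astrid controls Everline.
Everline and Astrid together hold 90% + 10% = 100% of Quillon, so Astrid controls Quillon.

Yes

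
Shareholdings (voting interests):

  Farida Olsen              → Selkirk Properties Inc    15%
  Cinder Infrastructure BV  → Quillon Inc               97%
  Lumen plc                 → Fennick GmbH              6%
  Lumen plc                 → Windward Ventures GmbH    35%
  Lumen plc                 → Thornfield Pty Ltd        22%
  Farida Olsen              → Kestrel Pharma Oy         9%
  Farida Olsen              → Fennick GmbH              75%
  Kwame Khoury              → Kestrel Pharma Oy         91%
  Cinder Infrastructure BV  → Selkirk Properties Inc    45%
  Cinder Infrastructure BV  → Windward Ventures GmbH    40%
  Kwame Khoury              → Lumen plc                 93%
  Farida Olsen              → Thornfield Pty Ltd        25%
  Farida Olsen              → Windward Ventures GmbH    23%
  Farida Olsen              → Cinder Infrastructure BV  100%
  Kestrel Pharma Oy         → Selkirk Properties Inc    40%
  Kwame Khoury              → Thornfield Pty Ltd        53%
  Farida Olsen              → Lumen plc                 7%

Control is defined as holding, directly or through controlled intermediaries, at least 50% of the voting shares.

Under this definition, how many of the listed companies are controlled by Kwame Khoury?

Kwame holds 93% of Lumen, so Kwame controls Lumen.
Kwame holds 91% of Kestrel, so Kwame controls Kestrel.
Lumen and Kwame together hold 22% + 53% = 75% of Thornfield, so Kwame controls Thornfield.
No other company's threshold is met.
Kwame controls 3 companies.

3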